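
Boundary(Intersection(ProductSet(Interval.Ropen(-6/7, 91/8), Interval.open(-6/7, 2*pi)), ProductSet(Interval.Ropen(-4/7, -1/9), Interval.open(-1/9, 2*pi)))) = Union(ProductSet({-4/7, -1/9}, Interval(-1/9, 2*pi)), ProductSet(Interval(-4/7, -1/9), {-1/9, 2*pi}))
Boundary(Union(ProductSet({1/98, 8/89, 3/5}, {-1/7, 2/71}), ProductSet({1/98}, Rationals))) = Union(ProductSet({1/98}, Reals), ProductSet({1/98, 8/89, 3/5}, {-1/7, 2/71}))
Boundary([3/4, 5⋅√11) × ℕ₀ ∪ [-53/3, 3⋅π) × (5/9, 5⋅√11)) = ([3⋅π, 5⋅√11] × ℕ₀) ∪ ({-53/3, 3⋅π} × [5/9, 5⋅√11]) ∪ ([-53/3, 3⋅π] × {5/9, 5⋅√11}) ∪ ([3/4, 5⋅√11] × ℕ₀ \ (5/9, 5⋅√11))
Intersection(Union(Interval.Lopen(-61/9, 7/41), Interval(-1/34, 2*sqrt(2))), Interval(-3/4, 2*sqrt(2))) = Interval(-3/4, 2*sqrt(2))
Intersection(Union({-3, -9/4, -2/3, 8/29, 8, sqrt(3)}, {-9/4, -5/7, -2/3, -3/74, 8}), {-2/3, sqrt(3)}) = {-2/3, sqrt(3)}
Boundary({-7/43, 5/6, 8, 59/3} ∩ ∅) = ∅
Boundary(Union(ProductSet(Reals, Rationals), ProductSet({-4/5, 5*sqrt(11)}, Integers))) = ProductSet(Reals, Reals)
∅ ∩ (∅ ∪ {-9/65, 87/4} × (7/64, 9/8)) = ∅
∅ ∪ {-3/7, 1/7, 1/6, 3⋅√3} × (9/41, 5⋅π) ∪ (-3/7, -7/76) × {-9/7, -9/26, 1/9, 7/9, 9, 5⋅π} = ((-3/7, -7/76) × {-9/7, -9/26, 1/9, 7/9, 9, 5⋅π}) ∪ ({-3/7, 1/7, 1/6, 3⋅√3} × (9/41, 5⋅π))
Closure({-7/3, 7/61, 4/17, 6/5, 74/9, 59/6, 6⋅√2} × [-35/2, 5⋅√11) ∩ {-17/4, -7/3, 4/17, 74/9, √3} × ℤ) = {-7/3, 4/17, 74/9} × {-17, -16, …, 16}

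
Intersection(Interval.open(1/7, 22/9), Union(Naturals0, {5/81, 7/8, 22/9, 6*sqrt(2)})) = Union({7/8}, Range(1, 3, 1))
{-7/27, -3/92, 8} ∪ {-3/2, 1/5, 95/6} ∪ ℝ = ℝ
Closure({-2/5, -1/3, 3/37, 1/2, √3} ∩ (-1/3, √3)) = {3/37, 1/2}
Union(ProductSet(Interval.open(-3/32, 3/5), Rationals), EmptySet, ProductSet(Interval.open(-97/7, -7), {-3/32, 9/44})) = Union(ProductSet(Interval.open(-97/7, -7), {-3/32, 9/44}), ProductSet(Interval.open(-3/32, 3/5), Rationals))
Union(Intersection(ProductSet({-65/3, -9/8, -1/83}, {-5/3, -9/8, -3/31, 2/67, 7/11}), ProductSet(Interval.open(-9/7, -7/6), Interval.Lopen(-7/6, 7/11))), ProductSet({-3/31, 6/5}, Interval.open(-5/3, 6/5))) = ProductSet({-3/31, 6/5}, Interval.open(-5/3, 6/5))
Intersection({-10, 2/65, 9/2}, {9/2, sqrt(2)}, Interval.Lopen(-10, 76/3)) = {9/2}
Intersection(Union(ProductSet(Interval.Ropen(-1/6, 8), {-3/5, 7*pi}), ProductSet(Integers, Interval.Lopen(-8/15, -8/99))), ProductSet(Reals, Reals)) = Union(ProductSet(Integers, Interval.Lopen(-8/15, -8/99)), ProductSet(Interval.Ropen(-1/6, 8), {-3/5, 7*pi}))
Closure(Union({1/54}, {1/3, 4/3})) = {1/54, 1/3, 4/3}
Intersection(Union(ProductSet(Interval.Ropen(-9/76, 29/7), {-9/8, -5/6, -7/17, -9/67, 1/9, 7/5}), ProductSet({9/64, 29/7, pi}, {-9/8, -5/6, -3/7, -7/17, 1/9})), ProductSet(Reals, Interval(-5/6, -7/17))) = Union(ProductSet({9/64, 29/7, pi}, {-5/6, -3/7, -7/17}), ProductSet(Interval.Ropen(-9/76, 29/7), {-5/6, -7/17}))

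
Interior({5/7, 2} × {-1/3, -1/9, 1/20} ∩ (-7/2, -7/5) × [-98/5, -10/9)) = ∅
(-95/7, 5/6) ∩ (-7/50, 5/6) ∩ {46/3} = ∅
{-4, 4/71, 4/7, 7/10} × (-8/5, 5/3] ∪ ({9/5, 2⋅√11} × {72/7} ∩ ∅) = {-4, 4/71, 4/7, 7/10} × (-8/5, 5/3]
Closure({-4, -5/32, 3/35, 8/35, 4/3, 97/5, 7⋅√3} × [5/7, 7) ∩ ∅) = ∅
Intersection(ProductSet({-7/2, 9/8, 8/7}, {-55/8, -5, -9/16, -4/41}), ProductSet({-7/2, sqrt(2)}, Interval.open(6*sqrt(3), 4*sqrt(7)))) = EmptySet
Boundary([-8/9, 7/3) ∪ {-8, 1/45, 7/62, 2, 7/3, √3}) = {-8, -8/9, 7/3}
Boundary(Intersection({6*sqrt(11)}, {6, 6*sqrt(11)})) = {6*sqrt(11)}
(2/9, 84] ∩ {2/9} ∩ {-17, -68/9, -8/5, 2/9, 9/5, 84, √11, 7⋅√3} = ∅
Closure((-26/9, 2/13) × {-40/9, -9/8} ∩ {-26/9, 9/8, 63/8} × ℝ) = ∅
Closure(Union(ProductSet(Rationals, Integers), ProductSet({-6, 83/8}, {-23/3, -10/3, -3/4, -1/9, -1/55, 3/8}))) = Union(ProductSet({-6, 83/8}, {-23/3, -10/3, -3/4, -1/9, -1/55, 3/8}), ProductSet(Reals, Integers))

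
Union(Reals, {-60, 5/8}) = Reals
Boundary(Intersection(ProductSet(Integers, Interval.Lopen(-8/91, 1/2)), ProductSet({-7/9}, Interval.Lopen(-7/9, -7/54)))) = EmptySet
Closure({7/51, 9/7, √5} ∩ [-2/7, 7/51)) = ∅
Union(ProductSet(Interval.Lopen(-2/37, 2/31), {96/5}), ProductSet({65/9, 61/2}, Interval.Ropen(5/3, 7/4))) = Union(ProductSet({65/9, 61/2}, Interval.Ropen(5/3, 7/4)), ProductSet(Interval.Lopen(-2/37, 2/31), {96/5}))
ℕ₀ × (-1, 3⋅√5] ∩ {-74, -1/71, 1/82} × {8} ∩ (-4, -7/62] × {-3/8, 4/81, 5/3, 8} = ∅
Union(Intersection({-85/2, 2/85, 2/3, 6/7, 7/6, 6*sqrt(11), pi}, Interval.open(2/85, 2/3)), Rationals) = Rationals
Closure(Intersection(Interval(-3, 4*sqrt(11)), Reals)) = Interval(-3, 4*sqrt(11))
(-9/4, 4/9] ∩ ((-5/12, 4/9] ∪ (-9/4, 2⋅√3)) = (-9/4, 4/9]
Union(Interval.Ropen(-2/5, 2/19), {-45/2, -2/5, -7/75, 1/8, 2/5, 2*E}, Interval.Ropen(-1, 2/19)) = Union({-45/2, 1/8, 2/5, 2*E}, Interval.Ropen(-1, 2/19))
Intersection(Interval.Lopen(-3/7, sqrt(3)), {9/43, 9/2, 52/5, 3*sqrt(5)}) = {9/43}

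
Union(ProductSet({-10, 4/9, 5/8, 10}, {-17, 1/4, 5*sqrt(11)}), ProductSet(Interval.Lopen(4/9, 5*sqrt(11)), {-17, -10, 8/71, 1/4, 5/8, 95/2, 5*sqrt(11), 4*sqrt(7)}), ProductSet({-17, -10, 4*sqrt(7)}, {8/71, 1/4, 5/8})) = Union(ProductSet({-17, -10, 4*sqrt(7)}, {8/71, 1/4, 5/8}), ProductSet({-10, 4/9, 5/8, 10}, {-17, 1/4, 5*sqrt(11)}), ProductSet(Interval.Lopen(4/9, 5*sqrt(11)), {-17, -10, 8/71, 1/4, 5/8, 95/2, 5*sqrt(11), 4*sqrt(7)}))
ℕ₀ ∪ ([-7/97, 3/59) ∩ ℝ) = [-7/97, 3/59) ∪ ℕ₀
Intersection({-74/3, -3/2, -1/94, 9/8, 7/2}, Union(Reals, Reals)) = {-74/3, -3/2, -1/94, 9/8, 7/2}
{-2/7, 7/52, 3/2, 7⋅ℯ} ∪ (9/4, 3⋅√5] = {-2/7, 7/52, 3/2, 7⋅ℯ} ∪ (9/4, 3⋅√5]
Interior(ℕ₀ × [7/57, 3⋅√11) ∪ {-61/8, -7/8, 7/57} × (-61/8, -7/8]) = ∅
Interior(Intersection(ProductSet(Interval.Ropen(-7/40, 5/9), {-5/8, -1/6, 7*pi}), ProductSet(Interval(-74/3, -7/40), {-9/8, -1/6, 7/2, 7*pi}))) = EmptySet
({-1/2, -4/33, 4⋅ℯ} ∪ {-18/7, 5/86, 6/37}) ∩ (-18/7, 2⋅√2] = {-1/2, -4/33, 5/86, 6/37}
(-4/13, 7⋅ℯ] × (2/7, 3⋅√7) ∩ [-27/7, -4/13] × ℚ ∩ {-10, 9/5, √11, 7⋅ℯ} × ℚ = ∅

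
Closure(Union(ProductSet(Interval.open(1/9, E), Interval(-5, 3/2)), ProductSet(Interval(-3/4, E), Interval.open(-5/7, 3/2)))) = Union(ProductSet({-3/4, E}, Interval(-5/7, 3/2)), ProductSet({1/9, E}, Union({3/2}, Interval(-5, -5/7))), ProductSet(Interval(-3/4, E), Interval.Lopen(-5/7, 3/2)), ProductSet(Interval(1/9, E), {-5, 3/2}), ProductSet(Interval.Lopen(1/9, E), Interval(-5, 3/2)), ProductSet(Union({E}, Interval(-3/4, 1/9)), {-5/7, 3/2}))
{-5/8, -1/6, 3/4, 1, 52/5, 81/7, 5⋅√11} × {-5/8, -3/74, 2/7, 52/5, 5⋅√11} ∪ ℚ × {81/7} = (ℚ × {81/7}) ∪ ({-5/8, -1/6, 3/4, 1, 52/5, 81/7, 5⋅√11} × {-5/8, -3/74, 2/7, 52/5, 5⋅√11})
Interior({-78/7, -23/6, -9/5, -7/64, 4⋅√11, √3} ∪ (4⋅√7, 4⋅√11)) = (4⋅√7, 4⋅√11)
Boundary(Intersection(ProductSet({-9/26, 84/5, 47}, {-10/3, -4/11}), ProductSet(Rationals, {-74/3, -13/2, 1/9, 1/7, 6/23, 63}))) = EmptySet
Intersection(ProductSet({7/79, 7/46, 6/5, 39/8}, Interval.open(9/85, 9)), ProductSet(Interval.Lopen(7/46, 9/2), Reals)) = ProductSet({6/5}, Interval.open(9/85, 9))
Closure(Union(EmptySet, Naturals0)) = Naturals0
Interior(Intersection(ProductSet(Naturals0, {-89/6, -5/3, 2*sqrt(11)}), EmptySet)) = EmptySet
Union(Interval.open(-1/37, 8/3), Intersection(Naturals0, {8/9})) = Interval.open(-1/37, 8/3)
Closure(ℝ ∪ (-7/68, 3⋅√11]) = (-∞, ∞)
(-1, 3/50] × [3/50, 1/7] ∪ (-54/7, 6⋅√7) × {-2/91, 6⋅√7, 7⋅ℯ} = ((-1, 3/50] × [3/50, 1/7]) ∪ ((-54/7, 6⋅√7) × {-2/91, 6⋅√7, 7⋅ℯ})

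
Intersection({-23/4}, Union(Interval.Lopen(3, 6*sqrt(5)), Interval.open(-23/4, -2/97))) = EmptySet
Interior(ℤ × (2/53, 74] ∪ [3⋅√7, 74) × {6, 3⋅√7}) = ∅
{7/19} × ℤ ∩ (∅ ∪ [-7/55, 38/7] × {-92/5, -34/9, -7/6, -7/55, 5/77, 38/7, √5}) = ∅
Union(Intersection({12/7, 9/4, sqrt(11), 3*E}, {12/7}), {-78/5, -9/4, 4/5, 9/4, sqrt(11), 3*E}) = {-78/5, -9/4, 4/5, 12/7, 9/4, sqrt(11), 3*E}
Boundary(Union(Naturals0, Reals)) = EmptySet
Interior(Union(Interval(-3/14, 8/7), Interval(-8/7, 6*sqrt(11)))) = Interval.open(-8/7, 6*sqrt(11))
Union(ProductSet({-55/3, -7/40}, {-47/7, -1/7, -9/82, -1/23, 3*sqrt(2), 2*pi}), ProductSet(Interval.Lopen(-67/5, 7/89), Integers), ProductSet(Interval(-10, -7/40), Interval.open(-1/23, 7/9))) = Union(ProductSet({-55/3, -7/40}, {-47/7, -1/7, -9/82, -1/23, 3*sqrt(2), 2*pi}), ProductSet(Interval.Lopen(-67/5, 7/89), Integers), ProductSet(Interval(-10, -7/40), Interval.open(-1/23, 7/9)))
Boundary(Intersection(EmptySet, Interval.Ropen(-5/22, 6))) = EmptySet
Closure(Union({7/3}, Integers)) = Union({7/3}, Integers)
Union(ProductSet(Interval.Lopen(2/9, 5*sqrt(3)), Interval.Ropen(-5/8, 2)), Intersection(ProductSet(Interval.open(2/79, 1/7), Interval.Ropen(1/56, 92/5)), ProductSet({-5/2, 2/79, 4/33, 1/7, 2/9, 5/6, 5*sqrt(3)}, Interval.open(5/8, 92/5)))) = Union(ProductSet({4/33}, Interval.open(5/8, 92/5)), ProductSet(Interval.Lopen(2/9, 5*sqrt(3)), Interval.Ropen(-5/8, 2)))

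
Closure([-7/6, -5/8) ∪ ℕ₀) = [-7/6, -5/8] ∪ ℕ₀ ∪ (ℕ₀ \ (-7/6, -5/8))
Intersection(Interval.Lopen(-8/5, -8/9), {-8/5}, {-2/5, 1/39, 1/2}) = EmptySet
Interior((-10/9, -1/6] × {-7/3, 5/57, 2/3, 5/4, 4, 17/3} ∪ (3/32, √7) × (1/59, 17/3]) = (3/32, √7) × (1/59, 17/3)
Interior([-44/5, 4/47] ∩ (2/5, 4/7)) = ∅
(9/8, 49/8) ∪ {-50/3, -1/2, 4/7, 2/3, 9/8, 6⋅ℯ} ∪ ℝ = (-∞, ∞)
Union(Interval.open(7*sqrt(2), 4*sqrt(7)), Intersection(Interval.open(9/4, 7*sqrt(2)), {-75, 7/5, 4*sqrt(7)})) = Interval.open(7*sqrt(2), 4*sqrt(7))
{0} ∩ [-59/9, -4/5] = ∅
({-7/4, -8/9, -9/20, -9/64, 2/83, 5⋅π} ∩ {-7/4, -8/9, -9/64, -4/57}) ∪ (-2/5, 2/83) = {-7/4, -8/9} ∪ (-2/5, 2/83)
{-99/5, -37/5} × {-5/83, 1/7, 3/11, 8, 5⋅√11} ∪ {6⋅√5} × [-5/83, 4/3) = ({6⋅√5} × [-5/83, 4/3)) ∪ ({-99/5, -37/5} × {-5/83, 1/7, 3/11, 8, 5⋅√11})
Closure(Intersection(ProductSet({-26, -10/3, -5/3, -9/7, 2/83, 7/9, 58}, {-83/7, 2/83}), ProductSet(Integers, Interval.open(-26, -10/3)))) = ProductSet({-26, 58}, {-83/7})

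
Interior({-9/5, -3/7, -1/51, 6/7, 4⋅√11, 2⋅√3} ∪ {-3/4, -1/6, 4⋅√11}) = ∅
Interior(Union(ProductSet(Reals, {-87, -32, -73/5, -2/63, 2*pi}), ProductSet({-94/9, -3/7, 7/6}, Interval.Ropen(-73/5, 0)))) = EmptySet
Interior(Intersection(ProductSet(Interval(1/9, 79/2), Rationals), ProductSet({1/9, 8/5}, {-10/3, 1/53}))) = EmptySet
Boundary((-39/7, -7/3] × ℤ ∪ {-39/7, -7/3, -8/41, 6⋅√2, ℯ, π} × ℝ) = ([-39/7, -7/3] × ℤ) ∪ ({-39/7, -7/3, -8/41, 6⋅√2, ℯ, π} × ℝ)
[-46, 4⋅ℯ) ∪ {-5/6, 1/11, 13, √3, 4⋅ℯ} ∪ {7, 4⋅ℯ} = [-46, 4⋅ℯ] ∪ {13}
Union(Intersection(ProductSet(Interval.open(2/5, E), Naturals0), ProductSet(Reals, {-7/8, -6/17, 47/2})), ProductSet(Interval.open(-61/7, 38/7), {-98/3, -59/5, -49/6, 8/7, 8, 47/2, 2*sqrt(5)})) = ProductSet(Interval.open(-61/7, 38/7), {-98/3, -59/5, -49/6, 8/7, 8, 47/2, 2*sqrt(5)})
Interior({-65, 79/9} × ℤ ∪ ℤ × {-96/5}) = ∅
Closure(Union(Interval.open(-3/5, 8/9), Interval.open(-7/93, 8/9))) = Interval(-3/5, 8/9)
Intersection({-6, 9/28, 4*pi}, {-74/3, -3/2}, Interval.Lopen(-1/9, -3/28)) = EmptySet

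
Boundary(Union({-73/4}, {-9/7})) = {-73/4, -9/7}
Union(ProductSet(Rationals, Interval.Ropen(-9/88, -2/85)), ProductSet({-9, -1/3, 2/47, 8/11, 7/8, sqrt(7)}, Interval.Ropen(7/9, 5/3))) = Union(ProductSet({-9, -1/3, 2/47, 8/11, 7/8, sqrt(7)}, Interval.Ropen(7/9, 5/3)), ProductSet(Rationals, Interval.Ropen(-9/88, -2/85)))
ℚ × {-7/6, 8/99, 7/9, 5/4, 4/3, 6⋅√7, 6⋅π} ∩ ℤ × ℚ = ℤ × {-7/6, 8/99, 7/9, 5/4, 4/3}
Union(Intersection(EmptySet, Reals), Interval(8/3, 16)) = Interval(8/3, 16)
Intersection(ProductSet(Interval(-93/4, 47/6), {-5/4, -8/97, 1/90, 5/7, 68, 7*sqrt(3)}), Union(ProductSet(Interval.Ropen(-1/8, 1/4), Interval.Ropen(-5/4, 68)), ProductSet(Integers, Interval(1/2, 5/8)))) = ProductSet(Interval.Ropen(-1/8, 1/4), {-5/4, -8/97, 1/90, 5/7, 7*sqrt(3)})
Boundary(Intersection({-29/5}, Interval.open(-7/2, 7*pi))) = EmptySet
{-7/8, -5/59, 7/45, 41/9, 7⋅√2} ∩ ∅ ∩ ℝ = ∅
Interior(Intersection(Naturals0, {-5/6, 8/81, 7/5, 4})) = EmptySet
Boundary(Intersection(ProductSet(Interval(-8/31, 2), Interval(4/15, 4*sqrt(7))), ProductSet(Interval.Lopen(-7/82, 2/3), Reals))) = Union(ProductSet({-7/82, 2/3}, Interval(4/15, 4*sqrt(7))), ProductSet(Interval(-7/82, 2/3), {4/15, 4*sqrt(7)}))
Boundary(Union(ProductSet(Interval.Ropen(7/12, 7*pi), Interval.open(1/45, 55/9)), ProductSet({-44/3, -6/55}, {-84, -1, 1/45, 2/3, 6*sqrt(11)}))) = Union(ProductSet({-44/3, -6/55}, {-84, -1, 1/45, 2/3, 6*sqrt(11)}), ProductSet({7/12, 7*pi}, Interval(1/45, 55/9)), ProductSet(Interval(7/12, 7*pi), {1/45, 55/9}))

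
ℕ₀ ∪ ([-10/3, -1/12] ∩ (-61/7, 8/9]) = [-10/3, -1/12] ∪ ℕ₀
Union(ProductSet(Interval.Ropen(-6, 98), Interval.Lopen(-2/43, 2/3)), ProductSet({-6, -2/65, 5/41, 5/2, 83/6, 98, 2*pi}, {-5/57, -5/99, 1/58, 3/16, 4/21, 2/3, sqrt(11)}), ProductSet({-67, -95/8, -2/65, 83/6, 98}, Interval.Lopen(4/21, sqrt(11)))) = Union(ProductSet({-67, -95/8, -2/65, 83/6, 98}, Interval.Lopen(4/21, sqrt(11))), ProductSet({-6, -2/65, 5/41, 5/2, 83/6, 98, 2*pi}, {-5/57, -5/99, 1/58, 3/16, 4/21, 2/3, sqrt(11)}), ProductSet(Interval.Ropen(-6, 98), Interval.Lopen(-2/43, 2/3)))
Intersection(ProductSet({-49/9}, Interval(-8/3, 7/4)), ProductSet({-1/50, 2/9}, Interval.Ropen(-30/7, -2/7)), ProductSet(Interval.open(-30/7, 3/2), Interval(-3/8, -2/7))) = EmptySet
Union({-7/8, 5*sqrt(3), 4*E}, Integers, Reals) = Reals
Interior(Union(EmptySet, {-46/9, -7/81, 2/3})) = EmptySet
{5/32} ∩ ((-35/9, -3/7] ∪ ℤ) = ∅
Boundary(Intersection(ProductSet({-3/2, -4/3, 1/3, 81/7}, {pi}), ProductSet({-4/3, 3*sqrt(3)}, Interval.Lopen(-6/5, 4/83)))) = EmptySet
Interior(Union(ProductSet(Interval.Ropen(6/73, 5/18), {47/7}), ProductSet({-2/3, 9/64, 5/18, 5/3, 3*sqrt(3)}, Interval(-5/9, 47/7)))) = EmptySet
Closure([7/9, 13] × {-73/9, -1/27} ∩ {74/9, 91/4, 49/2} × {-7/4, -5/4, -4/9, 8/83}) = ∅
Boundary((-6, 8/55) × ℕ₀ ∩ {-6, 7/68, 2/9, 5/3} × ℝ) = {7/68} × ℕ₀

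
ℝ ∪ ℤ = ℝ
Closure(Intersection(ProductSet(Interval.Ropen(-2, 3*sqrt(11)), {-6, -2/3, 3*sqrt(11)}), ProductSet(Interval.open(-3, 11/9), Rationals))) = ProductSet(Interval(-2, 11/9), {-6, -2/3})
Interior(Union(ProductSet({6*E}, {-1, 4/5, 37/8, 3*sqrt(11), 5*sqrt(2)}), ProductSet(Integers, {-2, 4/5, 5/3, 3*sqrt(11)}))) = EmptySet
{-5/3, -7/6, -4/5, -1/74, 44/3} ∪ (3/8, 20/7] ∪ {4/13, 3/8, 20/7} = {-5/3, -7/6, -4/5, -1/74, 4/13, 44/3} ∪ [3/8, 20/7]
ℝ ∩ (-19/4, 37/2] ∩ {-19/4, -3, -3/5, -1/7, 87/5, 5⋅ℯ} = {-3, -3/5, -1/7, 87/5, 5⋅ℯ}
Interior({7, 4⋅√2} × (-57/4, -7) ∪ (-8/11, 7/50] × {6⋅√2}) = ∅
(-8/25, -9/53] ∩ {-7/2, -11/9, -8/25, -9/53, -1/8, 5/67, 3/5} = {-9/53}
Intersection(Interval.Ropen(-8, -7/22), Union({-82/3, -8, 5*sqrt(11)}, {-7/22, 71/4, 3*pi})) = {-8}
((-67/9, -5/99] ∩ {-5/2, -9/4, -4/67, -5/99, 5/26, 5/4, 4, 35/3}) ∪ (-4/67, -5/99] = {-5/2, -9/4} ∪ [-4/67, -5/99]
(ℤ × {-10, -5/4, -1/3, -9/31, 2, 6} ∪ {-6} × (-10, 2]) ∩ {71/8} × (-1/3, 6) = ∅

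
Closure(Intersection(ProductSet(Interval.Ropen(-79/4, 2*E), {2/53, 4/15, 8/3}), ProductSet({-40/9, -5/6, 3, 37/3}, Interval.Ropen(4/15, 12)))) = ProductSet({-40/9, -5/6, 3}, {4/15, 8/3})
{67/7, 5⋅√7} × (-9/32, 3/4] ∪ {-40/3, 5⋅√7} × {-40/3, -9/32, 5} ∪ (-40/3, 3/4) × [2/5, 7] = ((-40/3, 3/4) × [2/5, 7]) ∪ ({-40/3, 5⋅√7} × {-40/3, -9/32, 5}) ∪ ({67/7, 5⋅√7} × (-9/32, 3/4])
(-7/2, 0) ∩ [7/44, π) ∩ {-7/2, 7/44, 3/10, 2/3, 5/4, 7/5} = ∅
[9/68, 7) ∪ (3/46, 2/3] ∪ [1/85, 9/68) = [1/85, 7)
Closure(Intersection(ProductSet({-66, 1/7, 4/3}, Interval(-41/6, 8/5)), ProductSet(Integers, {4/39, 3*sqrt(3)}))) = ProductSet({-66}, {4/39})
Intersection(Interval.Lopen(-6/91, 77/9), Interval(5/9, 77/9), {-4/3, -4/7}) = EmptySet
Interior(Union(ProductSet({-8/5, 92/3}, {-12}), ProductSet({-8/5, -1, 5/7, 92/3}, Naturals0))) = EmptySet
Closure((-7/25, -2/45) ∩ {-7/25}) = ∅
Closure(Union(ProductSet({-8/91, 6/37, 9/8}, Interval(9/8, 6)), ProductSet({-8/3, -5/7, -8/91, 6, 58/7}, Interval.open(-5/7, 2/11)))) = Union(ProductSet({-8/91, 6/37, 9/8}, Interval(9/8, 6)), ProductSet({-8/3, -5/7, -8/91, 6, 58/7}, Interval(-5/7, 2/11)))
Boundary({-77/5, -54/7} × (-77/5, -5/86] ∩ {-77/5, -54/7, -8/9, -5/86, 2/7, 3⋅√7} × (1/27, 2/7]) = ∅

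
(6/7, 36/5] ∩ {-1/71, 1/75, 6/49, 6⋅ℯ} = ∅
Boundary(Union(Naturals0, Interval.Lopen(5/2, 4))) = Union(Complement(Naturals0, Interval.open(5/2, 4)), {5/2})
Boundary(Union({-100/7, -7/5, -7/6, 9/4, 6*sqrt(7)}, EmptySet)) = {-100/7, -7/5, -7/6, 9/4, 6*sqrt(7)}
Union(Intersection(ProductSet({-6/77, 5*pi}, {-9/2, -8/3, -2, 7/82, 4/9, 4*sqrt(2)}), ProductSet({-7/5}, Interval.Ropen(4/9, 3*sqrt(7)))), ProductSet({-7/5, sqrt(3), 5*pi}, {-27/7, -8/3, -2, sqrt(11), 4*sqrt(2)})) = ProductSet({-7/5, sqrt(3), 5*pi}, {-27/7, -8/3, -2, sqrt(11), 4*sqrt(2)})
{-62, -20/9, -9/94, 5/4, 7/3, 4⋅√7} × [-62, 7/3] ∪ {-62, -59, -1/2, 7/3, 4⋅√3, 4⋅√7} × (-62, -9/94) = ({-62, -20/9, -9/94, 5/4, 7/3, 4⋅√7} × [-62, 7/3]) ∪ ({-62, -59, -1/2, 7/3, 4⋅√3, 4⋅√7} × (-62, -9/94))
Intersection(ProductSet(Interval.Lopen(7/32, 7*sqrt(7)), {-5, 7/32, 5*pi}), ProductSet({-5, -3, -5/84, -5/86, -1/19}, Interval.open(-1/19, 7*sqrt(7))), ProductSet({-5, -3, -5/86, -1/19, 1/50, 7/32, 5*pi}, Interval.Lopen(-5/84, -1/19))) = EmptySet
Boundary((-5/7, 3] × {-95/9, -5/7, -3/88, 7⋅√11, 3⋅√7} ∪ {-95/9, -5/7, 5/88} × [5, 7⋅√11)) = ({-95/9, -5/7, 5/88} × [5, 7⋅√11]) ∪ ([-5/7, 3] × {-95/9, -5/7, -3/88, 7⋅√11, 3⋅√7})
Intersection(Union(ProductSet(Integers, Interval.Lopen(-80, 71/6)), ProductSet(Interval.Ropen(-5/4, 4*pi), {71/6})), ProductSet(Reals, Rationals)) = Union(ProductSet(Integers, Intersection(Interval.Lopen(-80, 71/6), Rationals)), ProductSet(Interval.Ropen(-5/4, 4*pi), {71/6}))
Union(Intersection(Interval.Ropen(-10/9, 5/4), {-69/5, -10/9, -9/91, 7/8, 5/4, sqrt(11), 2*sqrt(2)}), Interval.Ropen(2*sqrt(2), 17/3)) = Union({-10/9, -9/91, 7/8}, Interval.Ropen(2*sqrt(2), 17/3))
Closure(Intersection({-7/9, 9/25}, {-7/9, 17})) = {-7/9}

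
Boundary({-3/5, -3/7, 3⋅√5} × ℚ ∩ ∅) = ∅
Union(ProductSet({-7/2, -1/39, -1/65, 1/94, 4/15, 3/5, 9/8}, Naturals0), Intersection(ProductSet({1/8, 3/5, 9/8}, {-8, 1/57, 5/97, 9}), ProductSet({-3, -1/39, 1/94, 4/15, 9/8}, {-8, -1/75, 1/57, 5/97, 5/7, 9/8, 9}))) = Union(ProductSet({9/8}, {-8, 1/57, 5/97, 9}), ProductSet({-7/2, -1/39, -1/65, 1/94, 4/15, 3/5, 9/8}, Naturals0))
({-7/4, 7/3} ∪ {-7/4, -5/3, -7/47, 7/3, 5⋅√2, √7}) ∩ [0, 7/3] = {7/3}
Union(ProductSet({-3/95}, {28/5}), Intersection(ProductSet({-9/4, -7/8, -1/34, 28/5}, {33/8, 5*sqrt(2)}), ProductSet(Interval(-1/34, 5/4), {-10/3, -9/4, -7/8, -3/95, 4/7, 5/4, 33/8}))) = Union(ProductSet({-3/95}, {28/5}), ProductSet({-1/34}, {33/8}))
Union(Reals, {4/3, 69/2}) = Reals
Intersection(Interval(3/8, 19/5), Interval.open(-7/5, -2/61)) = EmptySet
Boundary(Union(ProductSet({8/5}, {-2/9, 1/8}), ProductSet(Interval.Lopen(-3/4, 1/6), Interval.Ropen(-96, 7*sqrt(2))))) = Union(ProductSet({8/5}, {-2/9, 1/8}), ProductSet({-3/4, 1/6}, Interval(-96, 7*sqrt(2))), ProductSet(Interval(-3/4, 1/6), {-96, 7*sqrt(2)}))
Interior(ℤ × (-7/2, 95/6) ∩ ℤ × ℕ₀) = ∅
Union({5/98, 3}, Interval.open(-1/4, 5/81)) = Union({3}, Interval.open(-1/4, 5/81))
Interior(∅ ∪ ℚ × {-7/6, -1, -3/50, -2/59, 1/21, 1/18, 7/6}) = ∅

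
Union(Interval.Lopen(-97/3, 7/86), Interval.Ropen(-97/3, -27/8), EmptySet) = Interval(-97/3, 7/86)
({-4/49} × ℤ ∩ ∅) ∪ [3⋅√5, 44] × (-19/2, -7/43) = [3⋅√5, 44] × (-19/2, -7/43)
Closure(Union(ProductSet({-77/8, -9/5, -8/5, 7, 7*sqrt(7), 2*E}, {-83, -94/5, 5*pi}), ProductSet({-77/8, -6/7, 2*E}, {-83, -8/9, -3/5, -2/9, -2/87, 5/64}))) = Union(ProductSet({-77/8, -6/7, 2*E}, {-83, -8/9, -3/5, -2/9, -2/87, 5/64}), ProductSet({-77/8, -9/5, -8/5, 7, 7*sqrt(7), 2*E}, {-83, -94/5, 5*pi}))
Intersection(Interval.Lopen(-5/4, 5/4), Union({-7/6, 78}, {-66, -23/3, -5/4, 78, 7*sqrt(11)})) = {-7/6}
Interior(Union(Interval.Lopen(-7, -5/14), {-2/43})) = Interval.open(-7, -5/14)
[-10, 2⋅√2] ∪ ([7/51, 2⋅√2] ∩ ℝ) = [-10, 2⋅√2]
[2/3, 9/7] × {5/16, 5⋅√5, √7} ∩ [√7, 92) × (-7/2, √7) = ∅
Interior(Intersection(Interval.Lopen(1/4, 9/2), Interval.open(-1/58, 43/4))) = Interval.open(1/4, 9/2)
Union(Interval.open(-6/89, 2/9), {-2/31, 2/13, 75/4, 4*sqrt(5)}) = Union({75/4, 4*sqrt(5)}, Interval.open(-6/89, 2/9))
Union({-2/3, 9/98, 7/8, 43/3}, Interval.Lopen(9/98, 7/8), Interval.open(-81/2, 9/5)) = Union({43/3}, Interval.open(-81/2, 9/5))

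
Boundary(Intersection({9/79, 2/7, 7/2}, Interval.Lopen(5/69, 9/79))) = {9/79}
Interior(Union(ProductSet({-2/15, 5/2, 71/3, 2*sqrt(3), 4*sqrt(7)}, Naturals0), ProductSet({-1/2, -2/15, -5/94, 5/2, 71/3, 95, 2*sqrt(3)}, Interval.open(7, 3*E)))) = EmptySet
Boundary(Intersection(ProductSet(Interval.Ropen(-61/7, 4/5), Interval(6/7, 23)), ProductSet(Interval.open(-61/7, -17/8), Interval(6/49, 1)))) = Union(ProductSet({-61/7, -17/8}, Interval(6/7, 1)), ProductSet(Interval(-61/7, -17/8), {6/7, 1}))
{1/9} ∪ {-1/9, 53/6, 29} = {-1/9, 1/9, 53/6, 29}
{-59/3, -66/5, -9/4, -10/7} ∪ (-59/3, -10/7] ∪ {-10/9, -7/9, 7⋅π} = [-59/3, -10/7] ∪ {-10/9, -7/9, 7⋅π}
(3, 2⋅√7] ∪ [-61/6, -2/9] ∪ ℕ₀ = [-61/6, -2/9] ∪ ℕ₀ ∪ [3, 2⋅√7]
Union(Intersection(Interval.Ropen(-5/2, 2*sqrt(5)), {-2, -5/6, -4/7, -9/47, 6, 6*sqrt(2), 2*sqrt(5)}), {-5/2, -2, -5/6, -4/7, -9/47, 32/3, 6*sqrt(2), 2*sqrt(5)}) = {-5/2, -2, -5/6, -4/7, -9/47, 32/3, 6*sqrt(2), 2*sqrt(5)}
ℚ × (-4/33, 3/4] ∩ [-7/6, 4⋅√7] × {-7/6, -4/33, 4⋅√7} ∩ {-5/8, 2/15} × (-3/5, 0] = ∅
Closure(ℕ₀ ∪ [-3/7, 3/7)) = [-3/7, 3/7] ∪ ℕ₀ ∪ (ℕ₀ \ (-3/7, 3/7))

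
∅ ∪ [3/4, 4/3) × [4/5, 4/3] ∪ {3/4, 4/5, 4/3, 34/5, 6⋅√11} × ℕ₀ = ([3/4, 4/3) × [4/5, 4/3]) ∪ ({3/4, 4/5, 4/3, 34/5, 6⋅√11} × ℕ₀)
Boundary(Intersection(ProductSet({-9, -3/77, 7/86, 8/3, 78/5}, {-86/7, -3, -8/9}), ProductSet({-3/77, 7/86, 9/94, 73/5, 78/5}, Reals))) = ProductSet({-3/77, 7/86, 78/5}, {-86/7, -3, -8/9})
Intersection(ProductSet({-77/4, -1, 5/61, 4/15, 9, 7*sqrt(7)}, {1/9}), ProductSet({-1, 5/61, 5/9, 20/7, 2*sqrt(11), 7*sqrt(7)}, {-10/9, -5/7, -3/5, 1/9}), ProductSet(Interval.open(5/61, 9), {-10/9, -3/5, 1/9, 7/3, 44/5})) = EmptySet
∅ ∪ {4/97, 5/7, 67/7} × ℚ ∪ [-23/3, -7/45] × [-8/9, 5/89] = ({4/97, 5/7, 67/7} × ℚ) ∪ ([-23/3, -7/45] × [-8/9, 5/89])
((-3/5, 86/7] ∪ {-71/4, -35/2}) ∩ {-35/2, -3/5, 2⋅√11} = {-35/2, 2⋅√11}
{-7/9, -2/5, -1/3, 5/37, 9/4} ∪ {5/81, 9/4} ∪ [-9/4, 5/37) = [-9/4, 5/37] ∪ {9/4}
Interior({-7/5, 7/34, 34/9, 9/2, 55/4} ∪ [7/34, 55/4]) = (7/34, 55/4)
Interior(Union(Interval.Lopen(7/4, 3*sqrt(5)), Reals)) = Interval(-oo, oo)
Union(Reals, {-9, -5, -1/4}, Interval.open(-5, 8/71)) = Interval(-oo, oo)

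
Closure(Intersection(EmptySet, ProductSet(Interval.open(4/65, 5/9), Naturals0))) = EmptySet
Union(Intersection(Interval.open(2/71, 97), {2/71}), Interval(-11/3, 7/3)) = Interval(-11/3, 7/3)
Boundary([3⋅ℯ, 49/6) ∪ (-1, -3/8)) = {-1, -3/8, 49/6, 3⋅ℯ}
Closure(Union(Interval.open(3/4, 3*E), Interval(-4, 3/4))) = Interval(-4, 3*E)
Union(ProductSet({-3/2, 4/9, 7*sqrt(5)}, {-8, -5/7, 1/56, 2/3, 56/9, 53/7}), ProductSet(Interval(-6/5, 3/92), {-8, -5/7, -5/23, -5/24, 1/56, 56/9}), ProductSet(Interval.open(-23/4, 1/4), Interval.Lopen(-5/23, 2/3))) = Union(ProductSet({-3/2, 4/9, 7*sqrt(5)}, {-8, -5/7, 1/56, 2/3, 56/9, 53/7}), ProductSet(Interval.open(-23/4, 1/4), Interval.Lopen(-5/23, 2/3)), ProductSet(Interval(-6/5, 3/92), {-8, -5/7, -5/23, -5/24, 1/56, 56/9}))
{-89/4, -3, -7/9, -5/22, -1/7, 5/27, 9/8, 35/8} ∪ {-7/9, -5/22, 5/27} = {-89/4, -3, -7/9, -5/22, -1/7, 5/27, 9/8, 35/8}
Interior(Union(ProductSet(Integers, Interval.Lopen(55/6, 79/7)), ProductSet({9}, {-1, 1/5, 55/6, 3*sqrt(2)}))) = EmptySet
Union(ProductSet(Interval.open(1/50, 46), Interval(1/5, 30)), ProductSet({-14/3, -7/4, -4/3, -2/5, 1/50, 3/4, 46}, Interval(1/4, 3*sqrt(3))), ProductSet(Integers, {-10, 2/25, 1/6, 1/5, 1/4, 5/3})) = Union(ProductSet({-14/3, -7/4, -4/3, -2/5, 1/50, 3/4, 46}, Interval(1/4, 3*sqrt(3))), ProductSet(Integers, {-10, 2/25, 1/6, 1/5, 1/4, 5/3}), ProductSet(Interval.open(1/50, 46), Interval(1/5, 30)))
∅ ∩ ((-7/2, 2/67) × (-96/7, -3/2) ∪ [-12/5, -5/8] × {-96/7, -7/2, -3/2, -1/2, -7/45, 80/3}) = ∅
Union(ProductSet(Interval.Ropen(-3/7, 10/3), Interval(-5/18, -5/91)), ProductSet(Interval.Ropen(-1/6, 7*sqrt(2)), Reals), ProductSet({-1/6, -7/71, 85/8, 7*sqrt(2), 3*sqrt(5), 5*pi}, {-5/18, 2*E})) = Union(ProductSet({-1/6, -7/71, 85/8, 7*sqrt(2), 3*sqrt(5), 5*pi}, {-5/18, 2*E}), ProductSet(Interval.Ropen(-3/7, 10/3), Interval(-5/18, -5/91)), ProductSet(Interval.Ropen(-1/6, 7*sqrt(2)), Reals))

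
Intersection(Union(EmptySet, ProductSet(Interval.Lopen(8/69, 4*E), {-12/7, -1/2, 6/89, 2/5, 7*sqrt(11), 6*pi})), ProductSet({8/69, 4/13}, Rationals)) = ProductSet({4/13}, {-12/7, -1/2, 6/89, 2/5})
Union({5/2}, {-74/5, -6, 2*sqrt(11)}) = {-74/5, -6, 5/2, 2*sqrt(11)}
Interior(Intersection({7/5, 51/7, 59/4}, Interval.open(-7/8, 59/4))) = EmptySet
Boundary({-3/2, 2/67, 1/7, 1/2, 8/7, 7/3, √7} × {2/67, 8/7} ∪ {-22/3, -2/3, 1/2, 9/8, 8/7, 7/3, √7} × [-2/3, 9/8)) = ({-3/2, 2/67, 1/7, 1/2, 8/7, 7/3, √7} × {2/67, 8/7}) ∪ ({-22/3, -2/3, 1/2, 9/8, 8/7, 7/3, √7} × [-2/3, 9/8])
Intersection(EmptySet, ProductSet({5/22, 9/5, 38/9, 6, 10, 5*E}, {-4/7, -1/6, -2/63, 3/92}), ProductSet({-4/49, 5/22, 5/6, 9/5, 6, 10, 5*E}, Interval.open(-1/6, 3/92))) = EmptySet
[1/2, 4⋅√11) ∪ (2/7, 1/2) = (2/7, 4⋅√11)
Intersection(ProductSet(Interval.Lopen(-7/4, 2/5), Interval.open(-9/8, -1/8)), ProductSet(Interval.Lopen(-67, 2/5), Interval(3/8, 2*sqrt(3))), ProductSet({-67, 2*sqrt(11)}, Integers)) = EmptySet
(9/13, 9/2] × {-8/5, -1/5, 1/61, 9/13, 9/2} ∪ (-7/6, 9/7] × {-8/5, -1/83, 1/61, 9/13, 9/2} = ((-7/6, 9/7] × {-8/5, -1/83, 1/61, 9/13, 9/2}) ∪ ((9/13, 9/2] × {-8/5, -1/5, 1/61, 9/13, 9/2})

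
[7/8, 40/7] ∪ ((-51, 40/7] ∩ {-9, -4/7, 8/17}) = {-9, -4/7, 8/17} ∪ [7/8, 40/7]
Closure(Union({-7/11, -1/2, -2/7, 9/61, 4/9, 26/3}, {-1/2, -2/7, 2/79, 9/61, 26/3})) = {-7/11, -1/2, -2/7, 2/79, 9/61, 4/9, 26/3}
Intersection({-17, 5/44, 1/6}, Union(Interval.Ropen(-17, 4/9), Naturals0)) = {-17, 5/44, 1/6}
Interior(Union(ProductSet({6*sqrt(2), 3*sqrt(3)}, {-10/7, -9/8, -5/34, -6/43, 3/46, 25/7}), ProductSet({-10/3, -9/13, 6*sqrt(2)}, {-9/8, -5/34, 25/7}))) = EmptySet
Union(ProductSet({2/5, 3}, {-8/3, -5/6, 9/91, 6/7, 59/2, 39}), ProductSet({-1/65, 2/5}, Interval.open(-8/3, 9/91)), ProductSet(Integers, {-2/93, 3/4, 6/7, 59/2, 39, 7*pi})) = Union(ProductSet({-1/65, 2/5}, Interval.open(-8/3, 9/91)), ProductSet({2/5, 3}, {-8/3, -5/6, 9/91, 6/7, 59/2, 39}), ProductSet(Integers, {-2/93, 3/4, 6/7, 59/2, 39, 7*pi}))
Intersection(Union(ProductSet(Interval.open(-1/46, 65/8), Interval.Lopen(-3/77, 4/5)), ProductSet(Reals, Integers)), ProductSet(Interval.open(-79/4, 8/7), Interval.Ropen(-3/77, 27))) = Union(ProductSet(Interval.open(-79/4, 8/7), Range(0, 27, 1)), ProductSet(Interval.open(-1/46, 8/7), Interval.Lopen(-3/77, 4/5)))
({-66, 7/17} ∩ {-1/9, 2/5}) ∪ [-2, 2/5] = [-2, 2/5]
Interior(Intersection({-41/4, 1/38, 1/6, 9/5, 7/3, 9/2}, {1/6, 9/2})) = EmptySet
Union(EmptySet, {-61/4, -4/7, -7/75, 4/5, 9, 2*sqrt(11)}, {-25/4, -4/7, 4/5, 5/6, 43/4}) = {-61/4, -25/4, -4/7, -7/75, 4/5, 5/6, 9, 43/4, 2*sqrt(11)}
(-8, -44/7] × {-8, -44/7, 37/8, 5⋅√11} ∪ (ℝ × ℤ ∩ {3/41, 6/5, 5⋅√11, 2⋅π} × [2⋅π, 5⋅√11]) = ((-8, -44/7] × {-8, -44/7, 37/8, 5⋅√11}) ∪ ({3/41, 6/5, 5⋅√11, 2⋅π} × {7, 8, …, 16})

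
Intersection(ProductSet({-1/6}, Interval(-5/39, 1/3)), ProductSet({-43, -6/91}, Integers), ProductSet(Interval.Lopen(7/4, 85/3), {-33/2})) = EmptySet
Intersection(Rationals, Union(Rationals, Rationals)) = Rationals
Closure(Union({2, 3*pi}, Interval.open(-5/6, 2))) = Union({3*pi}, Interval(-5/6, 2))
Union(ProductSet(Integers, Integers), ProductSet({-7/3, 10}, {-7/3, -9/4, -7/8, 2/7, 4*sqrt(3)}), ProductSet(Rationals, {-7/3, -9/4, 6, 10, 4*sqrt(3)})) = Union(ProductSet({-7/3, 10}, {-7/3, -9/4, -7/8, 2/7, 4*sqrt(3)}), ProductSet(Integers, Integers), ProductSet(Rationals, {-7/3, -9/4, 6, 10, 4*sqrt(3)}))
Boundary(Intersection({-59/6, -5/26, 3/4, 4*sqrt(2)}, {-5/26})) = {-5/26}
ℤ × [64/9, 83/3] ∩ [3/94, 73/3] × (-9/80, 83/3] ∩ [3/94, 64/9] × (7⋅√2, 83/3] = {1, 2, …, 7} × (7⋅√2, 83/3]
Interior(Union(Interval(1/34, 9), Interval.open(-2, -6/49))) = Union(Interval.open(-2, -6/49), Interval.open(1/34, 9))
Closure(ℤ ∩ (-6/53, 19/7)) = {0, 1, 2}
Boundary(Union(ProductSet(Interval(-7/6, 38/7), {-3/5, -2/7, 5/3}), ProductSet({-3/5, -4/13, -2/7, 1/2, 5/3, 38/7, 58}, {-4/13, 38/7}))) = Union(ProductSet({-3/5, -4/13, -2/7, 1/2, 5/3, 38/7, 58}, {-4/13, 38/7}), ProductSet(Interval(-7/6, 38/7), {-3/5, -2/7, 5/3}))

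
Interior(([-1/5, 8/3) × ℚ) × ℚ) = ∅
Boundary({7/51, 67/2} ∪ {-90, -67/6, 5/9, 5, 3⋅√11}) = {-90, -67/6, 7/51, 5/9, 5, 67/2, 3⋅√11}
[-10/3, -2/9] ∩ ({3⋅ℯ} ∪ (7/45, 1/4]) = ∅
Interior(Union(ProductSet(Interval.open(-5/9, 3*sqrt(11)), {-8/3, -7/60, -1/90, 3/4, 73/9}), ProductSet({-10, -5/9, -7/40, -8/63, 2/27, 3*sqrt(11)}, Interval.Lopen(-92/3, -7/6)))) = EmptySet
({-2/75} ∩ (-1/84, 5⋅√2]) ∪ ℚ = ℚ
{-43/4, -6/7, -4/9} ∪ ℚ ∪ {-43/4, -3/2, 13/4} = ℚ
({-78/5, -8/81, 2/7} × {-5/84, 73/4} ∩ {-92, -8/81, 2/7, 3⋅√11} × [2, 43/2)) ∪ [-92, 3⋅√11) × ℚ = [-92, 3⋅√11) × ℚ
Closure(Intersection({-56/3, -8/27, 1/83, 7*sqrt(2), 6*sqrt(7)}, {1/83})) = {1/83}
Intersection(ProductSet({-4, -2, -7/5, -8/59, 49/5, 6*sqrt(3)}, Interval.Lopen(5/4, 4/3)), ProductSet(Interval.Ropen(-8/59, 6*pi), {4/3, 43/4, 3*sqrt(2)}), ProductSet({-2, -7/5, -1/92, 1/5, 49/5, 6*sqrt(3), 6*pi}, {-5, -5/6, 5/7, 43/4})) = EmptySet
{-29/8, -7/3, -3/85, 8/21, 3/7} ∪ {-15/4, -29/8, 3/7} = {-15/4, -29/8, -7/3, -3/85, 8/21, 3/7}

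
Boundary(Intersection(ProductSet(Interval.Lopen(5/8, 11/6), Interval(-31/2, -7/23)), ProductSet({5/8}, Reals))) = EmptySet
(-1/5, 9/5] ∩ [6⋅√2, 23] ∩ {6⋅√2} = ∅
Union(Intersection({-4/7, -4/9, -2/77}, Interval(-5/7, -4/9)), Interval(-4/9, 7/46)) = Union({-4/7}, Interval(-4/9, 7/46))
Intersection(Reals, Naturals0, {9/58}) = EmptySet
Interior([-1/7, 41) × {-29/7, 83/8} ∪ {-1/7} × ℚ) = ∅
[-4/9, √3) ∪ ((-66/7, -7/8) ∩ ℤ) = {-9, -8, …, -1} ∪ [-4/9, √3)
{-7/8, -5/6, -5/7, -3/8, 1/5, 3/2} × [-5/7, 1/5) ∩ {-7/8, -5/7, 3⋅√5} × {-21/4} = ∅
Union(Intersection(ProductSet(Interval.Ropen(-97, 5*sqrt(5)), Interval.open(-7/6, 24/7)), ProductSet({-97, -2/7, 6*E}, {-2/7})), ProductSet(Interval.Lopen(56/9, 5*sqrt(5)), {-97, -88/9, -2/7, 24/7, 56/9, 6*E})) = Union(ProductSet({-97, -2/7}, {-2/7}), ProductSet(Interval.Lopen(56/9, 5*sqrt(5)), {-97, -88/9, -2/7, 24/7, 56/9, 6*E}))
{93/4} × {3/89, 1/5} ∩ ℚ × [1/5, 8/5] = {93/4} × {1/5}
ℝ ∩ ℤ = ℤ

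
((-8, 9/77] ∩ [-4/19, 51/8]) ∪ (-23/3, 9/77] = (-23/3, 9/77]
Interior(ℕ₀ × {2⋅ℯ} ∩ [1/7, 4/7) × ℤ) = ∅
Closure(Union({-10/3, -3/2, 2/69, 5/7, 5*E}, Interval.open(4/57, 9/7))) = Union({-10/3, -3/2, 2/69, 5*E}, Interval(4/57, 9/7))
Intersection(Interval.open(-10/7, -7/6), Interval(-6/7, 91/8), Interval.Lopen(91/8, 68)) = EmptySet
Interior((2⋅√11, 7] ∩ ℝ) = (2⋅√11, 7)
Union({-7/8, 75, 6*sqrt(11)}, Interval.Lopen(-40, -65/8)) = Union({-7/8, 75, 6*sqrt(11)}, Interval.Lopen(-40, -65/8))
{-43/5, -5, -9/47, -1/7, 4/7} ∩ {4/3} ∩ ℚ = ∅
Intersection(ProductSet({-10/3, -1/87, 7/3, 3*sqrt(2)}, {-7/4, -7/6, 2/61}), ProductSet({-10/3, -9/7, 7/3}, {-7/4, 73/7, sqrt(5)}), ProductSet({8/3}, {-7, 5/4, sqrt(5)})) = EmptySet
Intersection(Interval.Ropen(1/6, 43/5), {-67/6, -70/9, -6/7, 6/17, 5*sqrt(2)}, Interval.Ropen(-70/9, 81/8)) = {6/17, 5*sqrt(2)}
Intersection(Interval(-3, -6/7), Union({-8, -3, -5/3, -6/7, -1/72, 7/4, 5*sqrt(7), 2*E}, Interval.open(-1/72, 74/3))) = {-3, -5/3, -6/7}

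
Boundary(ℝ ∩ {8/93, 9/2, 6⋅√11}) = {8/93, 9/2, 6⋅√11}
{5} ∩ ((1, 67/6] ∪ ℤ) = {5}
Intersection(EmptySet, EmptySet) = EmptySet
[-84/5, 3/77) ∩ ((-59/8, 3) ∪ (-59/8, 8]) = (-59/8, 3/77)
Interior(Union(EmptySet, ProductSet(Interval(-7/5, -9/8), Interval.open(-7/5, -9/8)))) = ProductSet(Interval.open(-7/5, -9/8), Interval.open(-7/5, -9/8))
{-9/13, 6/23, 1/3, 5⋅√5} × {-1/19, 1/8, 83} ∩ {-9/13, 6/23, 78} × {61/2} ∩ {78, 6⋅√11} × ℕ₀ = ∅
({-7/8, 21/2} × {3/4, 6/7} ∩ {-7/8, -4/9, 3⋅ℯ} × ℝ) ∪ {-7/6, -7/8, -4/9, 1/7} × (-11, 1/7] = ({-7/8} × {3/4, 6/7}) ∪ ({-7/6, -7/8, -4/9, 1/7} × (-11, 1/7])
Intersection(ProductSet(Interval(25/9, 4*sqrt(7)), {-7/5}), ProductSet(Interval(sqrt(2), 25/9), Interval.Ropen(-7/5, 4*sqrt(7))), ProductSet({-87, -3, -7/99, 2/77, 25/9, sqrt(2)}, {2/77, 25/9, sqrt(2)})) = EmptySet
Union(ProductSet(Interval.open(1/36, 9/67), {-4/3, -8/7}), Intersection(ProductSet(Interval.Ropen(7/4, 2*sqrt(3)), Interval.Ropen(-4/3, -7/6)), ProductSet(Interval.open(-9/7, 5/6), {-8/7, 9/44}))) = ProductSet(Interval.open(1/36, 9/67), {-4/3, -8/7})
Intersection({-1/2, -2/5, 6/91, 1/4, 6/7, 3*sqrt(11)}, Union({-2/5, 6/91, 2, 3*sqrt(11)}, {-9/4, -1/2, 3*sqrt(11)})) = {-1/2, -2/5, 6/91, 3*sqrt(11)}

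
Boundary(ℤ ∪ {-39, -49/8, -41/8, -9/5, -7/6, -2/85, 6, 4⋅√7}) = ℤ ∪ {-49/8, -41/8, -9/5, -7/6, -2/85, 4⋅√7}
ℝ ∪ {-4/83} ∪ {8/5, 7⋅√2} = ℝ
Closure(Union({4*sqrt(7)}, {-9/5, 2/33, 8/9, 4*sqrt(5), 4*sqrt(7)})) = {-9/5, 2/33, 8/9, 4*sqrt(5), 4*sqrt(7)}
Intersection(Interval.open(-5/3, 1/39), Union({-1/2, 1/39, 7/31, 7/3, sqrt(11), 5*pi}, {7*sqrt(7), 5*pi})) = {-1/2}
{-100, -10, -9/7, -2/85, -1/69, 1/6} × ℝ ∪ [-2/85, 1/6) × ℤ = ([-2/85, 1/6) × ℤ) ∪ ({-100, -10, -9/7, -2/85, -1/69, 1/6} × ℝ)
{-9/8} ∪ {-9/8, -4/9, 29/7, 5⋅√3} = {-9/8, -4/9, 29/7, 5⋅√3}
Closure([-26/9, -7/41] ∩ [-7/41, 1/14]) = {-7/41}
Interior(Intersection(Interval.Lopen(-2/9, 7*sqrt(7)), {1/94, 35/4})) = EmptySet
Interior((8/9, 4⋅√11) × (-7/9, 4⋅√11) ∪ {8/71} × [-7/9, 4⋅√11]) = (8/9, 4⋅√11) × (-7/9, 4⋅√11)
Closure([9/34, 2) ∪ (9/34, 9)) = [9/34, 9]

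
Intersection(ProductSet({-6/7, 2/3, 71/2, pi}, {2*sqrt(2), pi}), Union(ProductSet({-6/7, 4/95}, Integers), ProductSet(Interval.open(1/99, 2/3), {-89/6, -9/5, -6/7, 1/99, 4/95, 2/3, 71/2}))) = EmptySet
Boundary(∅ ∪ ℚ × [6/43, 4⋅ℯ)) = ℝ × [6/43, 4⋅ℯ]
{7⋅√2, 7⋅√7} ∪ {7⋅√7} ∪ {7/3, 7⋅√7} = {7/3, 7⋅√2, 7⋅√7}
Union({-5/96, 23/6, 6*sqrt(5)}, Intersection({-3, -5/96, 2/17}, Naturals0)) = {-5/96, 23/6, 6*sqrt(5)}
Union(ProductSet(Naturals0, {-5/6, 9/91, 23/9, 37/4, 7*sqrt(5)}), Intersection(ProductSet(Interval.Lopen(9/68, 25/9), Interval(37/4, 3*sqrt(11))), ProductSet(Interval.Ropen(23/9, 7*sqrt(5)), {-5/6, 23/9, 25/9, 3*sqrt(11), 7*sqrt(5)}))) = Union(ProductSet(Interval(23/9, 25/9), {3*sqrt(11)}), ProductSet(Naturals0, {-5/6, 9/91, 23/9, 37/4, 7*sqrt(5)}))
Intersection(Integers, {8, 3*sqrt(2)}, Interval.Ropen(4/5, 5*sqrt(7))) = {8}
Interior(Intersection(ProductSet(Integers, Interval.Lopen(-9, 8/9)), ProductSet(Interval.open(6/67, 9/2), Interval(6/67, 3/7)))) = EmptySet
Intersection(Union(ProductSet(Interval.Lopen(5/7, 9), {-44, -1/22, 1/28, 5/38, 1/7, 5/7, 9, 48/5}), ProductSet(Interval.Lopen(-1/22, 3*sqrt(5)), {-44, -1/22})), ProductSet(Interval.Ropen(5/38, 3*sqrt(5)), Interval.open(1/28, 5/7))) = ProductSet(Interval.open(5/7, 3*sqrt(5)), {5/38, 1/7})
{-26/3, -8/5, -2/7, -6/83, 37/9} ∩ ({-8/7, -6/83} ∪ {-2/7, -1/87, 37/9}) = {-2/7, -6/83, 37/9}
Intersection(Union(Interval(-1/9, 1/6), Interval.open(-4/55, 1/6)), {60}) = EmptySet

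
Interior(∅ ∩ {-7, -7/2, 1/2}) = ∅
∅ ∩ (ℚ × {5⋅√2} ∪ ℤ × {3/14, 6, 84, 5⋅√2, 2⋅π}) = ∅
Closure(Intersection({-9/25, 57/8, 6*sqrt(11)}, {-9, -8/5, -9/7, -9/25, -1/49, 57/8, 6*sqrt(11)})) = {-9/25, 57/8, 6*sqrt(11)}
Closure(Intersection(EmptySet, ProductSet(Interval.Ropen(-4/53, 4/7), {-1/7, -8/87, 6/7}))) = EmptySet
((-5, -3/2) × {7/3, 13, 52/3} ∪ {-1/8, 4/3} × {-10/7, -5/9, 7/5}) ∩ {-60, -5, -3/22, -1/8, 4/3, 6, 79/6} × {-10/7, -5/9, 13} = {-1/8, 4/3} × {-10/7, -5/9}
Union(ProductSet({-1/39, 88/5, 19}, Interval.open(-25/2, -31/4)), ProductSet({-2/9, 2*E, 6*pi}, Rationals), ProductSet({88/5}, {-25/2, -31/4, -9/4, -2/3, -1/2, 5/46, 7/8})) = Union(ProductSet({88/5}, {-25/2, -31/4, -9/4, -2/3, -1/2, 5/46, 7/8}), ProductSet({-2/9, 2*E, 6*pi}, Rationals), ProductSet({-1/39, 88/5, 19}, Interval.open(-25/2, -31/4)))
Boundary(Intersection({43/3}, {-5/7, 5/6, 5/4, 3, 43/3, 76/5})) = {43/3}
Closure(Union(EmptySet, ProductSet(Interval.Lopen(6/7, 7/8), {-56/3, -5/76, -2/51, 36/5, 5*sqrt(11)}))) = ProductSet(Interval(6/7, 7/8), {-56/3, -5/76, -2/51, 36/5, 5*sqrt(11)})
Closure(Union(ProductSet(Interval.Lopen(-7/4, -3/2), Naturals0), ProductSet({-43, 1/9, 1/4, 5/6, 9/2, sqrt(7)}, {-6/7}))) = Union(ProductSet({-43, 1/9, 1/4, 5/6, 9/2, sqrt(7)}, {-6/7}), ProductSet(Interval(-7/4, -3/2), Naturals0))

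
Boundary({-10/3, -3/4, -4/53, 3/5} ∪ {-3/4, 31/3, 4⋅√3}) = {-10/3, -3/4, -4/53, 3/5, 31/3, 4⋅√3}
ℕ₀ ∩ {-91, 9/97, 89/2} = ∅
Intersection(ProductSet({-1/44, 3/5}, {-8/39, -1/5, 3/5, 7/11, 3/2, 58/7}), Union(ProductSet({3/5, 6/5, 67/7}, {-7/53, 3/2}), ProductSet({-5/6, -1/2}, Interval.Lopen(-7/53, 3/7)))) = ProductSet({3/5}, {3/2})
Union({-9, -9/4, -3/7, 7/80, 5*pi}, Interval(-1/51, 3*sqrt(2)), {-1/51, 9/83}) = Union({-9, -9/4, -3/7, 5*pi}, Interval(-1/51, 3*sqrt(2)))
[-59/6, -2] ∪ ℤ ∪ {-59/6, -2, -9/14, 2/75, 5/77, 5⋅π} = ℤ ∪ [-59/6, -2] ∪ {-9/14, 2/75, 5/77, 5⋅π}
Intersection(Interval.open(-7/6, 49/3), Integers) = Range(-1, 17, 1)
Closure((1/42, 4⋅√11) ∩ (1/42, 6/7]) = [1/42, 6/7]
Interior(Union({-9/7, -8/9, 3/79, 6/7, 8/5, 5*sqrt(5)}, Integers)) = EmptySet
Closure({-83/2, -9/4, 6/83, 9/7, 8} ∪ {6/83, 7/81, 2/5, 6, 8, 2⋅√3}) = {-83/2, -9/4, 6/83, 7/81, 2/5, 9/7, 6, 8, 2⋅√3}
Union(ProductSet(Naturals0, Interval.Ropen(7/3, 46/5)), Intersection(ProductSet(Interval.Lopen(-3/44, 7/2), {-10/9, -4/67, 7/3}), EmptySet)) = ProductSet(Naturals0, Interval.Ropen(7/3, 46/5))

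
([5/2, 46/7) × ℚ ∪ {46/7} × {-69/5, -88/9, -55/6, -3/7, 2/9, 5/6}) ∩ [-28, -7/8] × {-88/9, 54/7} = ∅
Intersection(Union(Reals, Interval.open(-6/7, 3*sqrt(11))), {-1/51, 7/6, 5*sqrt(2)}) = {-1/51, 7/6, 5*sqrt(2)}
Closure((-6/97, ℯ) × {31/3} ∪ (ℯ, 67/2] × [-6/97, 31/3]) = ([-6/97, ℯ] × {31/3}) ∪ ([ℯ, 67/2] × [-6/97, 31/3])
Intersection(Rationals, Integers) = Integers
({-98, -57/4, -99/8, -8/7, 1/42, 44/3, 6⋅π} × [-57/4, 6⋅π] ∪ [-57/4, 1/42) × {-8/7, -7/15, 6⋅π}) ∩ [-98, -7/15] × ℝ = ([-57/4, -7/15] × {-8/7, -7/15, 6⋅π}) ∪ ({-98, -57/4, -99/8, -8/7} × [-57/4, 6⋅π])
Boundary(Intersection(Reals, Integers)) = Integers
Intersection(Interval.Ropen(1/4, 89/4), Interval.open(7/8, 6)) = Interval.open(7/8, 6)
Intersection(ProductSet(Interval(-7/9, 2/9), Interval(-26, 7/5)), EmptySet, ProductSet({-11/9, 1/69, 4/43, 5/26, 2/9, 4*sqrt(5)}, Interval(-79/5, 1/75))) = EmptySet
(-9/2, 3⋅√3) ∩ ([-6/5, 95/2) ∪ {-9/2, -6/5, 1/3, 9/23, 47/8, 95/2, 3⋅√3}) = [-6/5, 3⋅√3)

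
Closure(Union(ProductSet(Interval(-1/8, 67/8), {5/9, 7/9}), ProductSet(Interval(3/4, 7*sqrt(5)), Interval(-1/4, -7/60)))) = Union(ProductSet(Interval(-1/8, 67/8), {5/9, 7/9}), ProductSet(Interval(3/4, 7*sqrt(5)), Interval(-1/4, -7/60)))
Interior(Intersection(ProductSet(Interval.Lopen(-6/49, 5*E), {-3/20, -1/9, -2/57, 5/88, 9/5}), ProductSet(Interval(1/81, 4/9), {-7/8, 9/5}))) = EmptySet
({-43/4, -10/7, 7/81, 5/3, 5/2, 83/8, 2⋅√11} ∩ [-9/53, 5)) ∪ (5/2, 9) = {7/81, 5/3} ∪ [5/2, 9)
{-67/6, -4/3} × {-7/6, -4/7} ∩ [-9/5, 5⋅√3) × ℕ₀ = ∅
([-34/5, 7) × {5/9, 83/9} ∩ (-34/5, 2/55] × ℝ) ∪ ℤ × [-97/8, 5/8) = (ℤ × [-97/8, 5/8)) ∪ ((-34/5, 2/55] × {5/9, 83/9})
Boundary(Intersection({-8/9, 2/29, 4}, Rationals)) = {-8/9, 2/29, 4}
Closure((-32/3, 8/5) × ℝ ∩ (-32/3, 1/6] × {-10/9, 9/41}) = [-32/3, 1/6] × {-10/9, 9/41}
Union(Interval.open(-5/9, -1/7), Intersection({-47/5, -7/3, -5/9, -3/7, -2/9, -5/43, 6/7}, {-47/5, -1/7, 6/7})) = Union({-47/5, 6/7}, Interval.open(-5/9, -1/7))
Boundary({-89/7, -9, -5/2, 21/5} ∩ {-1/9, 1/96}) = ∅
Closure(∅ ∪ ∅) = ∅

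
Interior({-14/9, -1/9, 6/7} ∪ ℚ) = ∅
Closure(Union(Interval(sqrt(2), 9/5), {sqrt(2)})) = Interval(sqrt(2), 9/5)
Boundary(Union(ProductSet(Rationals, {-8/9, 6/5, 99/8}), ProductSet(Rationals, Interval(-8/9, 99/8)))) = ProductSet(Reals, Interval(-8/9, 99/8))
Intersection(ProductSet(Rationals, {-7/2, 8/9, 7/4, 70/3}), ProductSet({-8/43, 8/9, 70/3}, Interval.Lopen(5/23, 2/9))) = EmptySet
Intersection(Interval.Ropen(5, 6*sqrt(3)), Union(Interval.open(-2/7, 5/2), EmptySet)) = EmptySet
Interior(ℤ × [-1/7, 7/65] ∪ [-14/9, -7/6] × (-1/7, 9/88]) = (((-14/9, -7/6) \ ℤ) ∪ (ℤ \ ({-14/9, -7/6} ∪ (ℤ \ (-14/9, -7/6)))) ∪ ((-14/9, -7/6) \ ℤ \ (-14/9, -7/6)) ∪ (ℤ \ ([-14/9, -7/6] ∪ (ℤ \ (-14/9, -7/6))))) × (-1/7, 9/88)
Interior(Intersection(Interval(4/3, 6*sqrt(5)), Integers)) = EmptySet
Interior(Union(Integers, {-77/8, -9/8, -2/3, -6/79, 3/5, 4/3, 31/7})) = EmptySet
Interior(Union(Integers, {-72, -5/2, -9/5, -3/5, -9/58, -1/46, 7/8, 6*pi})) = EmptySet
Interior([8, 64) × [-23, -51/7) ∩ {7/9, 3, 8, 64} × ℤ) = ∅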